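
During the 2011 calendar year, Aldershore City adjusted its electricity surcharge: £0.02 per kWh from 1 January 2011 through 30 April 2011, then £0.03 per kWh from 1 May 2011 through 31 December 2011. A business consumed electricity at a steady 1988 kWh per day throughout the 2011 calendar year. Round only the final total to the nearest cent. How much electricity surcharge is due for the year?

1 January – 30 April 2011: 120 days × 1988 kWh/day = 238,560 kWh at £0.02/kWh → £4,771.20
1 May – 31 December 2011: 245 days × 1988 kWh/day = 487,060 kWh at £0.03/kWh → £14,611.80

£19,383.00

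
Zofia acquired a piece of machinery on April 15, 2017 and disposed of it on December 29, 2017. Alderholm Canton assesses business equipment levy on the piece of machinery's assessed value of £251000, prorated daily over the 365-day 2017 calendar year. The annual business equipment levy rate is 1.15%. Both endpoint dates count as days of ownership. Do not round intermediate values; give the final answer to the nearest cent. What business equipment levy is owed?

Days held (April 15 – December 29, 2017): 259 out of 365
Tax = £251000 × 1.15% × 259/365 = £2048.2288

£2048.23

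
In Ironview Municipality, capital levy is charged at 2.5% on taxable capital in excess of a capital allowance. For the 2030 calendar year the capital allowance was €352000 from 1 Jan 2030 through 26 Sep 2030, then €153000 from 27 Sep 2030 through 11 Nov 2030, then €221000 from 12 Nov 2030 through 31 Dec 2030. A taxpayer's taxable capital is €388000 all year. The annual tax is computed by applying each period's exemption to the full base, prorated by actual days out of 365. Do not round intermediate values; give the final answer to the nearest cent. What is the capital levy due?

€1975.62

1 Jan – 26 Sep 2030: 269 days, exemption €352000 → (€388000 − €352000) × 2.5% × 269/365 = €663.2877
27 Sep – 11 Nov 2030: 46 days, exemption €153000 → (€388000 − €153000) × 2.5% × 46/365 = €740.4110
12 Nov – 31 Dec 2030: 50 days, exemption €221000 → (€388000 − €221000) × 2.5% × 50/365 = €571.9178
Total = €1975.6164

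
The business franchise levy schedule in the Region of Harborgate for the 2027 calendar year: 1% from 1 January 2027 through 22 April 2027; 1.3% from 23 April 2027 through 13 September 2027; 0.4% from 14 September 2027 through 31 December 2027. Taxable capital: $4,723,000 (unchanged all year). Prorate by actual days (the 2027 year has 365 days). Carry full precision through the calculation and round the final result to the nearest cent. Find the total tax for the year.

$44,357.38

1 January – 22 April 2027: 112 days at 1% → $4,723,000 × 1% × 112/365 = $14,492.4932
23 April – 13 September 2027: 144 days at 1.3% → $4,723,000 × 1.3% × 144/365 = $24,223.1671
14 September – 31 December 2027: 109 days at 0.4% → $4,723,000 × 0.4% × 109/365 = $5,641.7205
Total = $44,357.3808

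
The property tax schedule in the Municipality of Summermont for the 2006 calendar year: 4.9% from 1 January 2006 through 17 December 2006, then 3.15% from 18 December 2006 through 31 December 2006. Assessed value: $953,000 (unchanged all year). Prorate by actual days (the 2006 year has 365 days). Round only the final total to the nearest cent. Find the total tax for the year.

1 January – 17 December 2006: 351 days at 4.9% → $953,000 × 4.9% × 351/365 = $44,905.8822
18 December – 31 December 2006: 14 days at 3.15% → $953,000 × 3.15% × 14/365 = $1,151.4329
Total = $46,057.3151

$46,057.32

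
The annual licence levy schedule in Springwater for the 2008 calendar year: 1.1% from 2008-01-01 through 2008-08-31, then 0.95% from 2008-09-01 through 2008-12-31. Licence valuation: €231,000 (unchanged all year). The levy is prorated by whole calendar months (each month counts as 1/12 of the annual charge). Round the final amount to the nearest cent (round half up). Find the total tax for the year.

2008-01-01 to 2008-08-31: 8 months at 1.1% → €231,000 × 1.1% × 8/12 = €1,694.0000
2008-09-01 to 2008-12-31: 4 months at 0.95% → €231,000 × 0.95% × 4/12 = €731.5000
Total = €2,425.5000

€2,425.50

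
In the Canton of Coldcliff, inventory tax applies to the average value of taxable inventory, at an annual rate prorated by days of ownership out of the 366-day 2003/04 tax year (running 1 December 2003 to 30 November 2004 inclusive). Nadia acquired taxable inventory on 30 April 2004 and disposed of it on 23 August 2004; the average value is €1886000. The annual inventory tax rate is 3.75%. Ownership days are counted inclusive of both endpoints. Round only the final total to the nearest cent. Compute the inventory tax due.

€22415.57

Days held (30 April – 23 August 2004): 116 out of 366
Tax = €1886000 × 3.75% × 116/366 = €22415.5738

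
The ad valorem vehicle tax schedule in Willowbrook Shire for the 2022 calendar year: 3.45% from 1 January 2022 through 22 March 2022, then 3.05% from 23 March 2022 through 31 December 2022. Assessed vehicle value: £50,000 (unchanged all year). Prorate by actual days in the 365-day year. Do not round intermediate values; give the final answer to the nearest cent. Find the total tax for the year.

1 January – 22 March 2022: 81 days at 3.45% → £50,000 × 3.45% × 81/365 = £382.8082
23 March – 31 December 2022: 284 days at 3.05% → £50,000 × 3.05% × 284/365 = £1,186.5753
Total = £1,569.3836

£1,569.38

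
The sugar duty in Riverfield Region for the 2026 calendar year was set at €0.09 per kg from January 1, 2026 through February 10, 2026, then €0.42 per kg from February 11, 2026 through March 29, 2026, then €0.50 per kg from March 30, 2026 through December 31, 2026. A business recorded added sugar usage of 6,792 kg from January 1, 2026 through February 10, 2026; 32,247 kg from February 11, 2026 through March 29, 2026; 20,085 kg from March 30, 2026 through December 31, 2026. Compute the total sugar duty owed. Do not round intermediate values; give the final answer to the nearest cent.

€24197.52

January 1 – February 10, 2026: 6,792 kg at €0.09/kg → €611.28
February 11 – March 29, 2026: 32,247 kg at €0.42/kg → €13543.74
March 30 – December 31, 2026: 20,085 kg at €0.50/kg → €10042.50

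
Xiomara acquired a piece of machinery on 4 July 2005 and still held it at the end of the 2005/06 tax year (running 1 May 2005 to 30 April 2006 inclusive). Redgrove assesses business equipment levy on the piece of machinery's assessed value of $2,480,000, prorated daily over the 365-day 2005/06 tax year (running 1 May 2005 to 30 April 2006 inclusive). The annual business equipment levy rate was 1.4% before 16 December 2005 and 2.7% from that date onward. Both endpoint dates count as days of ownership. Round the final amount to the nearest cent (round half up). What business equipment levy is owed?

$40,644.82

4 July – 15 December 2005: 165 days at 1.4% → $2,480,000 × 1.4% × 165/365 = $15,695.3425
16 December 2005 – 30 April 2006: 136 days at 2.7% → $2,480,000 × 2.7% × 136/365 = $24,949.4795
Total = $40,644.8219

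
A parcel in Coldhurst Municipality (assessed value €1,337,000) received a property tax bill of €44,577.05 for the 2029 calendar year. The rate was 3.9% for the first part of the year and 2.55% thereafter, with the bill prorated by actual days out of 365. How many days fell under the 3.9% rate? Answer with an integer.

Let d = days at the first rate; then 365 − d days at the second rate.
€1,337,000 × [3.9%·d + 2.55%·(365−d)] / 365 = €44,577.05
Solving gives d = 212, so the new rate took effect on August 1, 2029.

212 days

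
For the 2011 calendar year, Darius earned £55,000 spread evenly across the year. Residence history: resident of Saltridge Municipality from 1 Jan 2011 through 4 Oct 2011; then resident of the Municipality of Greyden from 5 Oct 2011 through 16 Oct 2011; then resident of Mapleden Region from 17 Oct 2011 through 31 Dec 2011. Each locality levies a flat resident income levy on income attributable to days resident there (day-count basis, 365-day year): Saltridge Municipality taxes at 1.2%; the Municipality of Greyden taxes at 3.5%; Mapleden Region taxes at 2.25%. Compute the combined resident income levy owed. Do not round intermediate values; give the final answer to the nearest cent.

£821.84

Saltridge Municipality, 1 Jan – 4 Oct 2011: 277 days → £55,000 × 1.2% × 277/365 = £500.8767
The Municipality of Greyden, 5 Oct – 16 Oct 2011: 12 days → £55,000 × 3.5% × 12/365 = £63.2877
Mapleden Region, 17 Oct – 31 Dec 2011: 76 days → £55,000 × 2.25% × 76/365 = £257.6712
Total = £821.8356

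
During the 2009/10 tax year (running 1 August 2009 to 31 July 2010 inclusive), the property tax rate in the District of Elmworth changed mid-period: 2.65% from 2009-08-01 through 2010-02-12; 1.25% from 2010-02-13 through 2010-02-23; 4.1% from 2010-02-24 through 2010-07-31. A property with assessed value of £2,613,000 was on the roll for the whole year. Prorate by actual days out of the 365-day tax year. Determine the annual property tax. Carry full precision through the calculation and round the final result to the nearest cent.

£84,543.08

2009-08-01 to 2010-02-12: 196 days at 2.65% → £2,613,000 × 2.65% × 196/365 = £37,183.3479
2010-02-13 to 2010-02-23: 11 days at 1.25% → £2,613,000 × 1.25% × 11/365 = £984.3493
2010-02-24 to 2010-07-31: 158 days at 4.1% → £2,613,000 × 4.1% × 158/365 = £46,375.3808
Total = £84,543.0781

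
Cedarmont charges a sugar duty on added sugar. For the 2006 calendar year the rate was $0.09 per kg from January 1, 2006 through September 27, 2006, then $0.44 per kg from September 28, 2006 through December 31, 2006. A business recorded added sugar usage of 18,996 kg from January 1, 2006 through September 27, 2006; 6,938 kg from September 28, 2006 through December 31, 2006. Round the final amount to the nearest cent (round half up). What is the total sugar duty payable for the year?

January 1 – September 27, 2006: 18,996 kg at $0.09/kg → $1709.64
September 28 – December 31, 2006: 6,938 kg at $0.44/kg → $3052.72

$4762.36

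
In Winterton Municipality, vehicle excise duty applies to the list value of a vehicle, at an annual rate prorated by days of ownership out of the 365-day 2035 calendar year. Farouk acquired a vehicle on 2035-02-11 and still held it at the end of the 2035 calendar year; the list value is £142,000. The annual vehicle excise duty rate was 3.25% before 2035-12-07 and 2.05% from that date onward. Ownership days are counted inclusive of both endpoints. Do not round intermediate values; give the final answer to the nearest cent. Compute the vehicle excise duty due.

2035-02-11 to 2035-12-06: 299 days at 3.25% → £142,000 × 3.25% × 299/365 = £3,780.5068
2035-12-07 to 2035-12-31: 25 days at 2.05% → £142,000 × 2.05% × 25/365 = £199.3836
Total = £3,979.8904

£3,979.89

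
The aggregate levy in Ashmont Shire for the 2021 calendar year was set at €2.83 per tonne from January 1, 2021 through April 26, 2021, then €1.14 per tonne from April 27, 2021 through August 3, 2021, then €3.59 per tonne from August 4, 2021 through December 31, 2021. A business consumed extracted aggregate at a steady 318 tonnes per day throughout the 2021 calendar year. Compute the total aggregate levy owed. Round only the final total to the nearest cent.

January 1 – April 26, 2021: 116 days × 318 tonnes/day = 36,888 tonnes at €2.83/tonne → €104,393.04
April 27 – August 3, 2021: 99 days × 318 tonnes/day = 31,482 tonnes at €1.14/tonne → €35,889.48
August 4 – December 31, 2021: 150 days × 318 tonnes/day = 47,700 tonnes at €3.59/tonne → €171,243.00

€311,525.52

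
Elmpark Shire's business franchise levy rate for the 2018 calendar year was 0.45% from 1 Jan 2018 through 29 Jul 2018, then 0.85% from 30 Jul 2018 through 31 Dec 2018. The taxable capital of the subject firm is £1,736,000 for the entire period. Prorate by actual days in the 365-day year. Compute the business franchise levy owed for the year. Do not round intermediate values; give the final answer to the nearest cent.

£10,760.82

1 Jan – 29 Jul 2018: 210 days at 0.45% → £1,736,000 × 0.45% × 210/365 = £4,494.5753
30 Jul – 31 Dec 2018: 155 days at 0.85% → £1,736,000 × 0.85% × 155/365 = £6,266.2466
Total = £10,760.8219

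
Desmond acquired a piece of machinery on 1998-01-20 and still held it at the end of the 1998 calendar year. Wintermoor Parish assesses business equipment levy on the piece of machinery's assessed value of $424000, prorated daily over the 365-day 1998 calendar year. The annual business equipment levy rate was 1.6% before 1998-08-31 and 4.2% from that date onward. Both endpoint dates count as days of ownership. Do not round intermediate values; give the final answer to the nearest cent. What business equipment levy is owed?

1998-01-20 to 1998-08-30: 223 days at 1.6% → $424000 × 1.6% × 223/365 = $4144.7452
1998-08-31 to 1998-12-31: 123 days at 4.2% → $424000 × 4.2% × 123/365 = $6001.0521
Total = $10145.7973

$10145.80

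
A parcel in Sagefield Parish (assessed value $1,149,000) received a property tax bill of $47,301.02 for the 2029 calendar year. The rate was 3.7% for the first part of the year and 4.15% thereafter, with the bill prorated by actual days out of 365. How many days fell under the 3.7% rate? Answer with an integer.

27 days

Let d = days at the first rate; then 365 − d days at the second rate.
$1,149,000 × [3.7%·d + 4.15%·(365−d)] / 365 = $47,301.02
Solving gives d = 27, so the new rate took effect on January 28, 2029.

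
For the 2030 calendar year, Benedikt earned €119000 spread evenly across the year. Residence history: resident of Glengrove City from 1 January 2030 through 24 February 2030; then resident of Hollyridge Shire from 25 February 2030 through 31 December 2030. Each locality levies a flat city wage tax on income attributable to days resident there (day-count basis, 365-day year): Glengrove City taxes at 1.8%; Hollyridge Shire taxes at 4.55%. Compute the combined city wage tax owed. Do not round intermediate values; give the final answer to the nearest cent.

€4921.38

Glengrove City, 1 January – 24 February 2030: 55 days → €119000 × 1.8% × 55/365 = €322.7671
Hollyridge Shire, 25 February – 31 December 2030: 310 days → €119000 × 4.55% × 310/365 = €4598.6164
Total = €4921.3836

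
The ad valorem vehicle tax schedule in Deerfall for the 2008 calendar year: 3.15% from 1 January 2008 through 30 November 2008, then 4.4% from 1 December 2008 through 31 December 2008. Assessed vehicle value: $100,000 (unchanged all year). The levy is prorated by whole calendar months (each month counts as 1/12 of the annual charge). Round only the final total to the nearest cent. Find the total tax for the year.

$3,254.17

1 January – 30 November 2008: 11 months at 3.15% → $100,000 × 3.15% × 11/12 = $2,887.5000
1 December – 31 December 2008: 1 month at 4.4% → $100,000 × 4.4% × 1/12 = $366.6667
Total = $3,254.1667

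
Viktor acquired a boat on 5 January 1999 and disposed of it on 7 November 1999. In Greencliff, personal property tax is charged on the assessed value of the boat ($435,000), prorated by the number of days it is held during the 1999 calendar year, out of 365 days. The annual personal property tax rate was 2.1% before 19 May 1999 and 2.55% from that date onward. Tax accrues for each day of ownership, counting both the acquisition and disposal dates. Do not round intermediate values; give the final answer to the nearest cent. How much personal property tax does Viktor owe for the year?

5 January – 18 May 1999: 134 days at 2.1% → $435,000 × 2.1% × 134/365 = $3,353.6712
19 May – 7 November 1999: 173 days at 2.55% → $435,000 × 2.55% × 173/365 = $5,257.5411
Total = $8,611.2123

$8,611.21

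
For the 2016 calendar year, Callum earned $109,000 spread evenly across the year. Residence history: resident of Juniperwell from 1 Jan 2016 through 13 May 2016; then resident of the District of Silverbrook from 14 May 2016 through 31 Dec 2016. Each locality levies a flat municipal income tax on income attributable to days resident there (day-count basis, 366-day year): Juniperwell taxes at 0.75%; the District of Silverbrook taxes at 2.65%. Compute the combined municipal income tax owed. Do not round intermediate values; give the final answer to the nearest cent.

$2,130.27

Juniperwell, 1 Jan – 13 May 2016: 134 days → $109,000 × 0.75% × 134/366 = $299.3033
The District of Silverbrook, 14 May – 31 Dec 2016: 232 days → $109,000 × 2.65% × 232/366 = $1,830.9617
Total = $2,130.2650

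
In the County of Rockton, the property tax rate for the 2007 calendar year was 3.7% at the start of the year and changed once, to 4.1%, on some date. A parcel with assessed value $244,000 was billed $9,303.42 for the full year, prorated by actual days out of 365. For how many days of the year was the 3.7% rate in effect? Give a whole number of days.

262 days

Let d = days at the first rate; then 365 − d days at the second rate.
$244,000 × [3.7%·d + 4.1%·(365−d)] / 365 = $9,303.42
Solving gives d = 262, so the new rate took effect on 20 September 2007.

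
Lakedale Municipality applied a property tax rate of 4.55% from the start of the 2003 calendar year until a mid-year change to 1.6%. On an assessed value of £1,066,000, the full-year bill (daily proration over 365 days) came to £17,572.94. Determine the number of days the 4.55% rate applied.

6 days

Let d = days at the first rate; then 365 − d days at the second rate.
£1,066,000 × [4.55%·d + 1.6%·(365−d)] / 365 = £17,572.94
Solving gives d = 6, so the new rate took effect on January 7, 2003.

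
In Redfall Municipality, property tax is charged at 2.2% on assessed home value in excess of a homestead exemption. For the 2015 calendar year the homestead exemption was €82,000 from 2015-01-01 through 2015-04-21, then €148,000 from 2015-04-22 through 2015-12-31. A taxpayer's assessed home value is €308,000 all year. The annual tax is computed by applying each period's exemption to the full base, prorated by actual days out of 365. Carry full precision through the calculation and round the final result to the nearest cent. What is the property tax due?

€3,961.57

2015-01-01 to 2015-04-21: 111 days, exemption €82,000 → (€308,000 − €82,000) × 2.2% × 111/365 = €1,512.0329
2015-04-22 to 2015-12-31: 254 days, exemption €148,000 → (€308,000 − €148,000) × 2.2% × 254/365 = €2,449.5342
Total = €3,961.5671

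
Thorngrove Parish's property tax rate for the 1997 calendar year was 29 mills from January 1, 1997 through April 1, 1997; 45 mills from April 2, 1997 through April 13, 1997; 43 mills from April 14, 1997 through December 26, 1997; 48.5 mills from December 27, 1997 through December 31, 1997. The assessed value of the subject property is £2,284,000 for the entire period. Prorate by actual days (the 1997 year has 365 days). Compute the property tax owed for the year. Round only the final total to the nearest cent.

January 1 – April 1, 1997: 91 days at 29 mills → £2,284,000 × 2.9% × 91/365 = £16,513.6329
April 2 – April 13, 1997: 12 days at 45 mills → £2,284,000 × 4.5% × 12/365 = £3,379.0685
April 14 – December 26, 1997: 257 days at 43 mills → £2,284,000 × 4.3% × 257/365 = £69,152.0110
December 27 – December 31, 1997: 5 days at 48.5 mills → £2,284,000 × 4.85% × 5/365 = £1,517.4521
Total = £90,562.1644

£90,562.16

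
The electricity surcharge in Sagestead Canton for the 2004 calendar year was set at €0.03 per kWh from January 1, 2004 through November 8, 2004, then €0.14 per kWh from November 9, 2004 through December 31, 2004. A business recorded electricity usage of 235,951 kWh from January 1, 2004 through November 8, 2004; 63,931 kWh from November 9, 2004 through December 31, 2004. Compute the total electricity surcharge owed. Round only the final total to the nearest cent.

January 1 – November 8, 2004: 235,951 kWh at €0.03/kWh → €7,078.53
November 9 – December 31, 2004: 63,931 kWh at €0.14/kWh → €8,950.34

€16,028.87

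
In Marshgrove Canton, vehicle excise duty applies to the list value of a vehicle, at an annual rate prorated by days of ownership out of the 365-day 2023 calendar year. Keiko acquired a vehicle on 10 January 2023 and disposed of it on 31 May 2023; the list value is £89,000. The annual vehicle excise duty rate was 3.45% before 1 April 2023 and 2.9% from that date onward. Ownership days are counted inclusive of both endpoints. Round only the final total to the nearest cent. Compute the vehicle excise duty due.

10 January – 31 March 2023: 81 days at 3.45% → £89,000 × 3.45% × 81/365 = £681.3986
1 April – 31 May 2023: 61 days at 2.9% → £89,000 × 2.9% × 61/365 = £431.3452
Total = £1,112.7438

£1,112.74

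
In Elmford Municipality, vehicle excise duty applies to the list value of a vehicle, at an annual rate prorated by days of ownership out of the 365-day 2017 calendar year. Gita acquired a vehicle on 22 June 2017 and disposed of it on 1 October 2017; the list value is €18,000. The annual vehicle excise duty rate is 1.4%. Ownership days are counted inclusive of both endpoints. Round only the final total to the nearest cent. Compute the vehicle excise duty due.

Days held (22 June – 1 October 2017): 102 out of 365
Tax = €18,000 × 1.4% × 102/365 = €70.4219

€70.42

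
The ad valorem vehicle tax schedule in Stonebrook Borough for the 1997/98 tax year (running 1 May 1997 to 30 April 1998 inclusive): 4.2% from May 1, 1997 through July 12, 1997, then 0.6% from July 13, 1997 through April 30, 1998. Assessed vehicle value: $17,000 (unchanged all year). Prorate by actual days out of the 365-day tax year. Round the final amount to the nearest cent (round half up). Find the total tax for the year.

May 1 – July 12, 1997: 73 days at 4.2% → $17,000 × 4.2% × 73/365 = $142.8000
July 13, 1997 – April 30, 1998: 292 days at 0.6% → $17,000 × 0.6% × 292/365 = $81.6000
Total = $224.4000

$224.40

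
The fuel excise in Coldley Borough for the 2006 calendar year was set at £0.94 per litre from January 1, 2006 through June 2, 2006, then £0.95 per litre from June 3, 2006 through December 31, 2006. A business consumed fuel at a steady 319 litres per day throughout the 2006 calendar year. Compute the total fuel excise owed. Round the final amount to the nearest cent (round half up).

£110,125.18

January 1 – June 2, 2006: 153 days × 319 litres/day = 48,807 litres at £0.94/litre → £45,878.58
June 3 – December 31, 2006: 212 days × 319 litres/day = 67,628 litres at £0.95/litre → £64,246.60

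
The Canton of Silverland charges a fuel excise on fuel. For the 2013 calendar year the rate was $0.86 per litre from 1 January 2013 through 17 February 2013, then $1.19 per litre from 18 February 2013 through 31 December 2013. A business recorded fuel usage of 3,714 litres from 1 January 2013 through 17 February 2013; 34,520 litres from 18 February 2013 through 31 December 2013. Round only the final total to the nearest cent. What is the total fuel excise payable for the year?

1 January – 17 February 2013: 3,714 litres at $0.86/litre → $3,194.04
18 February – 31 December 2013: 34,520 litres at $1.19/litre → $41,078.80

$44,272.84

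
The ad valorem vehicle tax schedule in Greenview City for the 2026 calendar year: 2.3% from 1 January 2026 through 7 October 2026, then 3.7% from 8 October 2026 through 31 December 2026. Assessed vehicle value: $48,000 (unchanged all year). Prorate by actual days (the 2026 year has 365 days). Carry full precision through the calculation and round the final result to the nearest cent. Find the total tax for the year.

1 January – 7 October 2026: 280 days at 2.3% → $48,000 × 2.3% × 280/365 = $846.9041
8 October – 31 December 2026: 85 days at 3.7% → $48,000 × 3.7% × 85/365 = $413.5890
Total = $1,260.4932

$1,260.49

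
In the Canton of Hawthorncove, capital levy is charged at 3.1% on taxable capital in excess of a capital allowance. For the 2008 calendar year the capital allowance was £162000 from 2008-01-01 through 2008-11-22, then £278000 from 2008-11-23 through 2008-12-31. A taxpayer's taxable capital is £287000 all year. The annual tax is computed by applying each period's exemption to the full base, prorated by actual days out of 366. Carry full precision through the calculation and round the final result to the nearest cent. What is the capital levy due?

£3491.82

2008-01-01 to 2008-11-22: 327 days, exemption £162000 → (£287000 − £162000) × 3.1% × 327/366 = £3462.0902
2008-11-23 to 2008-12-31: 39 days, exemption £278000 → (£287000 − £278000) × 3.1% × 39/366 = £29.7295
Total = £3491.8197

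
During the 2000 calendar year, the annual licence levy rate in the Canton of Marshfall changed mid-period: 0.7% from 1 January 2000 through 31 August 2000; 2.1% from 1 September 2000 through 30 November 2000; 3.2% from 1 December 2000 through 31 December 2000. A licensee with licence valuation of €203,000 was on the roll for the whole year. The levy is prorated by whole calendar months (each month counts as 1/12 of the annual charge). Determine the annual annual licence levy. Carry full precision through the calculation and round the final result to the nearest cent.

€2,554.42

1 January – 31 August 2000: 8 months at 0.7% → €203,000 × 0.7% × 8/12 = €947.3333
1 September – 30 November 2000: 3 months at 2.1% → €203,000 × 2.1% × 3/12 = €1,065.7500
1 December – 31 December 2000: 1 month at 3.2% → €203,000 × 3.2% × 1/12 = €541.3333
Total = €2,554.4167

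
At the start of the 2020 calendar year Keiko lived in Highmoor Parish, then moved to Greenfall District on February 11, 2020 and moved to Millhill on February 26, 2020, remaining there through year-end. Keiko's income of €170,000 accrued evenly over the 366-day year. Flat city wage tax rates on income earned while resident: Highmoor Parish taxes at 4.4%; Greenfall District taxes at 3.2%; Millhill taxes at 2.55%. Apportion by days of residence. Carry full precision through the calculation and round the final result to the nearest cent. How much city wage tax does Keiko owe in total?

Highmoor Parish, January 1 – February 10, 2020: 41 days → €170,000 × 4.4% × 41/366 = €837.9235
Greenfall District, February 11 – February 25, 2020: 15 days → €170,000 × 3.2% × 15/366 = €222.9508
Millhill, February 26 – December 31, 2020: 310 days → €170,000 × 2.55% × 310/366 = €3,671.7213
Total = €4,732.5956

€4,732.60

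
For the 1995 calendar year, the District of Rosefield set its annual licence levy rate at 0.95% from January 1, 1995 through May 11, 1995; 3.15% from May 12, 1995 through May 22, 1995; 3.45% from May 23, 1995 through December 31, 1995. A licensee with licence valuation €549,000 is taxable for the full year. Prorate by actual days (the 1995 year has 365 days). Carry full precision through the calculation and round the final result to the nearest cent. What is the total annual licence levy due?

€13,964.91

January 1 – May 11, 1995: 131 days at 0.95% → €549,000 × 0.95% × 131/365 = €1,871.8644
May 12 – May 22, 1995: 11 days at 3.15% → €549,000 × 3.15% × 11/365 = €521.1740
May 23 – December 31, 1995: 223 days at 3.45% → €549,000 × 3.45% × 223/365 = €11,571.8671
Total = €13,964.9055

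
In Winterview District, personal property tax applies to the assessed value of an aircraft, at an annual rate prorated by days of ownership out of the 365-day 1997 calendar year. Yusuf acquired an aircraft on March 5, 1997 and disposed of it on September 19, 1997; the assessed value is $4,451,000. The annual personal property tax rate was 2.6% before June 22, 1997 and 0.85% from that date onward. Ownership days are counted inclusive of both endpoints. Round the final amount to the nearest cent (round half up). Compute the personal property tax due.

March 5 – June 21, 1997: 109 days at 2.6% → $4,451,000 × 2.6% × 109/365 = $34,559.2712
June 22 – September 19, 1997: 90 days at 0.85% → $4,451,000 × 0.85% × 90/365 = $9,328.8082
Total = $43,888.0795

$43,888.08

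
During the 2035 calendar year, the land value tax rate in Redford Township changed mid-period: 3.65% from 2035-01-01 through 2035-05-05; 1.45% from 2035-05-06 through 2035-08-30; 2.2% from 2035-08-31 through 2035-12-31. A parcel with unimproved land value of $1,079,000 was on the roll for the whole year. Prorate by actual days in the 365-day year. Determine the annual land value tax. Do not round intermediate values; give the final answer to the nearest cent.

2035-01-01 to 2035-05-05: 125 days at 3.65% → $1,079,000 × 3.65% × 125/365 = $13,487.5000
2035-05-06 to 2035-08-30: 117 days at 1.45% → $1,079,000 × 1.45% × 117/365 = $5,015.1329
2035-08-31 to 2035-12-31: 123 days at 2.2% → $1,079,000 × 2.2% × 123/365 = $7,999.3808
Total = $26,502.0137

$26,502.01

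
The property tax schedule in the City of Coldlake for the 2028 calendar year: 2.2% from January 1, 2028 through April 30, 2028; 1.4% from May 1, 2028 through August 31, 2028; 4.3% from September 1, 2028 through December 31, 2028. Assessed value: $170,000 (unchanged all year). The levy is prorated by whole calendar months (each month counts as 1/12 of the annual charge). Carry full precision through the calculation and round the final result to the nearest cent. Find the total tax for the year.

January 1 – April 30, 2028: 4 months at 2.2% → $170,000 × 2.2% × 4/12 = $1,246.6667
May 1 – August 31, 2028: 4 months at 1.4% → $170,000 × 1.4% × 4/12 = $793.3333
September 1 – December 31, 2028: 4 months at 4.3% → $170,000 × 4.3% × 4/12 = $2,436.6667
Total = $4,476.6667

$4,476.67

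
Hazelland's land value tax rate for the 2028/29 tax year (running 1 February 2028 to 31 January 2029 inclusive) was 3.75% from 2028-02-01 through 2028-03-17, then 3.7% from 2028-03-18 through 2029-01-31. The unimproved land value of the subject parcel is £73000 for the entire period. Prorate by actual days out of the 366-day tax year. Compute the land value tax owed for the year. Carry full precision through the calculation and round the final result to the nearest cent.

2028-02-01 to 2028-03-17: 46 days at 3.75% → £73000 × 3.75% × 46/366 = £344.0574
2028-03-18 to 2029-01-31: 320 days at 3.7% → £73000 × 3.7% × 320/366 = £2361.5301
Total = £2705.5874

£2705.59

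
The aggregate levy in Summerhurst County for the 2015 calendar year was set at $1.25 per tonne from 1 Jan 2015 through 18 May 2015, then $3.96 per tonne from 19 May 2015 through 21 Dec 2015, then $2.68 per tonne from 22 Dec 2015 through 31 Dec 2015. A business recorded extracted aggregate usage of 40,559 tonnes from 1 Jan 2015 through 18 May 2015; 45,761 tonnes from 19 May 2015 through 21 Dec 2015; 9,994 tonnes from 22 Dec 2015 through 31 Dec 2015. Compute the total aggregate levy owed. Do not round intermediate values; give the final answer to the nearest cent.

$258696.23

1 Jan – 18 May 2015: 40,559 tonnes at $1.25/tonne → $50698.75
19 May – 21 Dec 2015: 45,761 tonnes at $3.96/tonne → $181213.56
22 Dec – 31 Dec 2015: 9,994 tonnes at $2.68/tonne → $26783.92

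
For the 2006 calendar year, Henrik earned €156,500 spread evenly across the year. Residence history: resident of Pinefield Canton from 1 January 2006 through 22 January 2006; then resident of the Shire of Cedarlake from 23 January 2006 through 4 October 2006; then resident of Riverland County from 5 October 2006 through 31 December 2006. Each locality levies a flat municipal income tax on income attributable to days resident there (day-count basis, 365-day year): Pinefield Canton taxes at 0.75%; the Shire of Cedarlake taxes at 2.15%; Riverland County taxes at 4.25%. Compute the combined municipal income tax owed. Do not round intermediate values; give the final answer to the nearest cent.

Pinefield Canton, 1 January – 22 January 2006: 22 days → €156,500 × 0.75% × 22/365 = €70.7466
The Shire of Cedarlake, 23 January – 4 October 2006: 255 days → €156,500 × 2.15% × 255/365 = €2,350.7158
Riverland County, 5 October – 31 December 2006: 88 days → €156,500 × 4.25% × 88/365 = €1,603.5890
Total = €4,025.0514

€4,025.05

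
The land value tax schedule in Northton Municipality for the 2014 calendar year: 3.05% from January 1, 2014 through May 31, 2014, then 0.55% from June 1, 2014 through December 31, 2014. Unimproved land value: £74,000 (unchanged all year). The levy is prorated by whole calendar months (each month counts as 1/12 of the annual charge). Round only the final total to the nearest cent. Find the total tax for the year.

£1,177.83

January 1 – May 31, 2014: 5 months at 3.05% → £74,000 × 3.05% × 5/12 = £940.4167
June 1 – December 31, 2014: 7 months at 0.55% → £74,000 × 0.55% × 7/12 = £237.4167
Total = £1,177.8333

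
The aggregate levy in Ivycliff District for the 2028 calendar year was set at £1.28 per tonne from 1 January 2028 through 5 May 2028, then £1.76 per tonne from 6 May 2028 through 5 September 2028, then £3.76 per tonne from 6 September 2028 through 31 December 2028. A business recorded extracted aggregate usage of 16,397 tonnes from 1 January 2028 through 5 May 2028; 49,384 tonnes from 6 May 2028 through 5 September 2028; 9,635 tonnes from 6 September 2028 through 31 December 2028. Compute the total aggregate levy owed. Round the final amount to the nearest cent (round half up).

£144,131.60

1 January – 5 May 2028: 16,397 tonnes at £1.28/tonne → £20,988.16
6 May – 5 September 2028: 49,384 tonnes at £1.76/tonne → £86,915.84
6 September – 31 December 2028: 9,635 tonnes at £3.76/tonne → £36,227.60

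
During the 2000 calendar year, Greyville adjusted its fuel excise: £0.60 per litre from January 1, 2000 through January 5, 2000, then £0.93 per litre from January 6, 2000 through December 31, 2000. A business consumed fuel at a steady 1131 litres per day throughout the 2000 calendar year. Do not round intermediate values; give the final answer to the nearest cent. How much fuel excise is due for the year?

£383103.63

January 1 – January 5, 2000: 5 days × 1131 litres/day = 5,655 litres at £0.60/litre → £3393.00
January 6 – December 31, 2000: 361 days × 1131 litres/day = 408,291 litres at £0.93/litre → £379710.63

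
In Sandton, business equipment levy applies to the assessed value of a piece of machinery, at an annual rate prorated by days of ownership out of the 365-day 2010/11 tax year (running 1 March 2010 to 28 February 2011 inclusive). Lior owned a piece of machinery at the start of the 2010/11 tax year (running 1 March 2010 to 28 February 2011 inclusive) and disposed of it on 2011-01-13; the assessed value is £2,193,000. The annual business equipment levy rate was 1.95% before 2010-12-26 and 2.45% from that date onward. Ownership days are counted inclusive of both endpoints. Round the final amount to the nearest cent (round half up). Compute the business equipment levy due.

£37,944.91

2010-03-01 to 2010-12-25: 300 days at 1.95% → £2,193,000 × 1.95% × 300/365 = £35,148.0822
2010-12-26 to 2011-01-13: 19 days at 2.45% → £2,193,000 × 2.45% × 19/365 = £2,796.8260
Total = £37,944.9082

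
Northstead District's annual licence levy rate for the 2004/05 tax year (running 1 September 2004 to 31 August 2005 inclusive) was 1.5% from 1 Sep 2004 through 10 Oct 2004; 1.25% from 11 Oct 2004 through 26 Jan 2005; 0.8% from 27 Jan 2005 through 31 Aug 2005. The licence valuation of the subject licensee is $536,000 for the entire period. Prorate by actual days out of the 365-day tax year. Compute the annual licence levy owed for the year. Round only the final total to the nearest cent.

1 Sep – 10 Oct 2004: 40 days at 1.5% → $536,000 × 1.5% × 40/365 = $881.0959
11 Oct 2004 – 26 Jan 2005: 108 days at 1.25% → $536,000 × 1.25% × 108/365 = $1,982.4658
27 Jan – 31 Aug 2005: 217 days at 0.8% → $536,000 × 0.8% × 217/365 = $2,549.3041
Total = $5,412.8658

$5,412.87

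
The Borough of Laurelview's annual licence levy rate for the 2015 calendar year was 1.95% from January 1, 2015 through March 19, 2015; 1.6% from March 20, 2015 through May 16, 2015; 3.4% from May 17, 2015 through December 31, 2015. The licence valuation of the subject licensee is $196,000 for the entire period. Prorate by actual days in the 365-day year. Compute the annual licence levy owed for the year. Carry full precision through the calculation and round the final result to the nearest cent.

$5,496.05

January 1 – March 19, 2015: 78 days at 1.95% → $196,000 × 1.95% × 78/365 = $816.7562
March 20 – May 16, 2015: 58 days at 1.6% → $196,000 × 1.6% × 58/365 = $498.3233
May 17 – December 31, 2015: 229 days at 3.4% → $196,000 × 3.4% × 229/365 = $4,180.9753
Total = $5,496.0548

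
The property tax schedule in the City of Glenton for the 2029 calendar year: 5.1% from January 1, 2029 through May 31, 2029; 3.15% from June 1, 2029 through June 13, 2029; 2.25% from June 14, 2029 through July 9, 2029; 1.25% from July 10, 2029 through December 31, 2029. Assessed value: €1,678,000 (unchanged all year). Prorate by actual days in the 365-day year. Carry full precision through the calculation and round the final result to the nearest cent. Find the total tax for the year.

January 1 – May 31, 2029: 151 days at 5.1% → €1,678,000 × 5.1% × 151/365 = €35,403.5014
June 1 – June 13, 2029: 13 days at 3.15% → €1,678,000 × 3.15% × 13/365 = €1,882.5781
June 14 – July 9, 2029: 26 days at 2.25% → €1,678,000 × 2.25% × 26/365 = €2,689.3973
July 10 – December 31, 2029: 175 days at 1.25% → €1,678,000 × 1.25% × 175/365 = €10,056.5068
Total = €50,031.9836

€50,031.98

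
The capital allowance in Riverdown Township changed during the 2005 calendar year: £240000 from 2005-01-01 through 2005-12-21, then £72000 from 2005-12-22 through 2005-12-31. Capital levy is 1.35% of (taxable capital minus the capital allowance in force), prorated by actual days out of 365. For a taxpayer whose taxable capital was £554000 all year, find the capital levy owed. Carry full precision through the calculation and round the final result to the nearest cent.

2005-01-01 to 2005-12-21: 355 days, exemption £240000 → (£554000 − £240000) × 1.35% × 355/365 = £4122.8630
2005-12-22 to 2005-12-31: 10 days, exemption £72000 → (£554000 − £72000) × 1.35% × 10/365 = £178.2740
Total = £4301.1370

£4301.14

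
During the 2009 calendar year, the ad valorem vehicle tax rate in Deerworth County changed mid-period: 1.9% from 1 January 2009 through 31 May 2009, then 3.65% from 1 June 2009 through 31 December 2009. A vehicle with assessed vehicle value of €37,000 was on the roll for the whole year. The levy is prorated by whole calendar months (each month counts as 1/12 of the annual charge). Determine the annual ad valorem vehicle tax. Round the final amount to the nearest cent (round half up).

€1,080.71

1 January – 31 May 2009: 5 months at 1.9% → €37,000 × 1.9% × 5/12 = €292.9167
1 June – 31 December 2009: 7 months at 3.65% → €37,000 × 3.65% × 7/12 = €787.7917
Total = €1,080.7083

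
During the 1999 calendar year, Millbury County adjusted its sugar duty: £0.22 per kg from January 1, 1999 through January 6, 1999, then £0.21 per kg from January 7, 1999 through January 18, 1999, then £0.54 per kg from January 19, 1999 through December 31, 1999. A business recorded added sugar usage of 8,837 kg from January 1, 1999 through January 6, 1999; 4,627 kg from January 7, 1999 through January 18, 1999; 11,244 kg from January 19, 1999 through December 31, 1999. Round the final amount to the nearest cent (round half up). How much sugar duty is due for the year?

£8,987.57

January 1 – January 6, 1999: 8,837 kg at £0.22/kg → £1,944.14
January 7 – January 18, 1999: 4,627 kg at £0.21/kg → £971.67
January 19 – December 31, 1999: 11,244 kg at £0.54/kg → £6,071.76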